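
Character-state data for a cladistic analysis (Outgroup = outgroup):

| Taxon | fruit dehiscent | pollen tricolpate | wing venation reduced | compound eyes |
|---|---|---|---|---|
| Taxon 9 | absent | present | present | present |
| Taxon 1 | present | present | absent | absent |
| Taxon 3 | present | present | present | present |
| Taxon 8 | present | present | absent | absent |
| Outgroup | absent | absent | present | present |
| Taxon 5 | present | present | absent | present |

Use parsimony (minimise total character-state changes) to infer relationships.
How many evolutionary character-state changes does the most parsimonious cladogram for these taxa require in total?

Character polarity is set by the outgroup: the derived state is whichever differs from the outgroup's state, so for wing venation reduced, compound eyes the derived state is 'absent', and for the remaining characters it is 'present'.
fruit dehiscent: derived state 'present' in Taxon 1, Taxon 3, Taxon 5, and Taxon 8 only — synapomorphy for {Taxon 1, Taxon 3, Taxon 5, Taxon 8}.
pollen tricolpate (derived state 'present') is shared by all ingroup taxa — unites the whole ingroup.
wing venation reduced (derived state 'absent') is shared by Taxon 1, Taxon 5, and Taxon 8 — a synapomorphy uniting that clade.
Only Taxon 1 and Taxon 8 show the derived state 'absent' for compound eyes, supporting them as a clade.
Most parsimonious ingroup topology: ((((Taxon 8,Taxon 1),Taxon 5),Taxon 3),Taxon 9).
Changes per character on this tree: fruit dehiscent: 1; pollen tricolpate: 1; wing venation reduced: 1; compound eyes: 1.
Total = 4.

4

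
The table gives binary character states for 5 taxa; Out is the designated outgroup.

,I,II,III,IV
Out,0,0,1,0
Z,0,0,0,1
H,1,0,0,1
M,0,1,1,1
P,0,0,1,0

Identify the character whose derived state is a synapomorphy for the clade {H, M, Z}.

Character polarity is set by the outgroup: the derived state is whichever differs from the outgroup's state, so for III the derived state is '0', and for the remaining characters it is '1'.
I: derived state '1' in H only — an autapomorphy, so it tells us nothing about relationships among taxa.
II (derived state '1') is unique to M (autapomorphy; uninformative for grouping).
III (derived state '0') is shared by H and Z — a synapomorphy uniting that clade.
IV (derived state '1') is shared by H, M, and Z — a synapomorphy uniting that clade.
Most parsimonious ingroup topology: (((Z,H),M),P).
The clade {H, M, Z} is supported by IV: its derived state '1' occurs in exactly those taxa and in no other taxon (including the outgroup).

IV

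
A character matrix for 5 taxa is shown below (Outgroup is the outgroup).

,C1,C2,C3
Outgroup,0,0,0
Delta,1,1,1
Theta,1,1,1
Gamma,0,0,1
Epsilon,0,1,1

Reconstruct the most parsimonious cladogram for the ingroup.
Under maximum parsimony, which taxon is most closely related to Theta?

Delta

The outgroup has state '0' for every character, so '1' is the derived state throughout.
C1 (derived state '1') is shared by Delta and Theta — a synapomorphy uniting that clade.
C2 (derived state '1') is shared by Delta, Epsilon, and Theta — a synapomorphy uniting that clade.
All ingroup taxa share the derived state '1' for C3; it defines the ingroup but does not resolve relationships within it.
Most parsimonious ingroup topology: (((Delta,Theta),Epsilon),Gamma).
Theta and Delta form a cherry on this tree, so they are sister taxa.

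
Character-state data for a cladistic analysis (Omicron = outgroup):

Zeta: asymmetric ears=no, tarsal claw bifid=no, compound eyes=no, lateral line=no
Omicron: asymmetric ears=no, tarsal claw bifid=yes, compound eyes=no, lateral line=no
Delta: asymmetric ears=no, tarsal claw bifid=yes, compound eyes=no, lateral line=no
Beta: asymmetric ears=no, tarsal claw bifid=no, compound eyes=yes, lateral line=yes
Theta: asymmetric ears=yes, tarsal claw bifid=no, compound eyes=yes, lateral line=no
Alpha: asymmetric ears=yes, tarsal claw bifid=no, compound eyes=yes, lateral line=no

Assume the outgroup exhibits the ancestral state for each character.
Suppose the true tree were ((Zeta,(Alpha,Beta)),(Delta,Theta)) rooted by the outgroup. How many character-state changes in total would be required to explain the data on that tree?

7

Map each character onto ((Zeta,(Alpha,Beta)),(Delta,Theta)) (rooted by Omicron) and count the minimum state changes it requires (Fitch parsimony):
asymmetric ears: 2; tarsal claw bifid: 2; compound eyes: 2; lateral line: 1.
Total tree length = 7.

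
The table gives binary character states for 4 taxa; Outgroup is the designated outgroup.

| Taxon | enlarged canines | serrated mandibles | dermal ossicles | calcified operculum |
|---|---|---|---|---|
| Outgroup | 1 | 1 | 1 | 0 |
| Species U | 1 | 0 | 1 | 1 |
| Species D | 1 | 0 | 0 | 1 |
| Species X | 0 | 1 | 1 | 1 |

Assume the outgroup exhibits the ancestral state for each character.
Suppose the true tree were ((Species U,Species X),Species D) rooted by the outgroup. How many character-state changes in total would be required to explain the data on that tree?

Map each character onto ((Species U,Species X),Species D) (rooted by Outgroup) and count the minimum state changes it requires (Fitch parsimony):
enlarged canines: 1; serrated mandibles: 2; dermal ossicles: 1; calcified operculum: 1.
Total tree length = 5.

5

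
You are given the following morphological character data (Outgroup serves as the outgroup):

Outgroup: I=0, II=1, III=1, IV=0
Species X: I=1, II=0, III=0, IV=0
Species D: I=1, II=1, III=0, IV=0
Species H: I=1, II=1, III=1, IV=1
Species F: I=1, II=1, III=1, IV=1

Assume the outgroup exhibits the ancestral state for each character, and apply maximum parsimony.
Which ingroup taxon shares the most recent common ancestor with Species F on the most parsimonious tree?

Character polarity is set by the outgroup: the derived state is whichever differs from the outgroup's state, so for II, III the derived state is '0', and for the remaining characters it is '1'.
All ingroup taxa share the derived state '1' for I; it defines the ingroup but does not resolve relationships within it.
II: derived state '0' in Species X only — an autapomorphy, so it tells us nothing about relationships among taxa.
III: derived state '0' in Species D and Species X only — synapomorphy for {Species D, Species X}.
IV: derived state '1' in Species F and Species H only — synapomorphy for {Species F, Species H}.
Most parsimonious ingroup topology: ((Species X,Species D),(Species H,Species F)).
Species F and Species H form a cherry on this tree, so they are sister taxa.

Species H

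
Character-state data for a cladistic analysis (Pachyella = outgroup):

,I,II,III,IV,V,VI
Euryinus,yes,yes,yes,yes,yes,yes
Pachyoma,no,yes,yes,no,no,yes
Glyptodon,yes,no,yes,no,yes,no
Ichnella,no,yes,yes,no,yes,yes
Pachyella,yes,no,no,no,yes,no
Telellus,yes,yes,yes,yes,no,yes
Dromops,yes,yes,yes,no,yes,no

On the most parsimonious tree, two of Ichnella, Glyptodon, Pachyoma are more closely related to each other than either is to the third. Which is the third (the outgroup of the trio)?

Glyptodon

Character polarity is set by the outgroup: the derived state is whichever differs from the outgroup's state, so for I, V the derived state is 'no', and for the remaining characters it is 'yes'.
I: derived state 'no' in Ichnella and Pachyoma only — synapomorphy for {Ichnella, Pachyoma}.
Only Dromops, Euryinus, Ichnella, Pachyoma, and Telellus show the derived state 'yes' for II, supporting them as a clade.
All ingroup taxa share the derived state 'yes' for III; it defines the ingroup but does not resolve relationships within it.
Only Euryinus and Telellus show the derived state 'yes' for IV, supporting them as a clade.
V (state 'no') occurs in Pachyoma and Telellus but conflicts with the nesting implied by the other characters — most parsimoniously interpreted as homoplasy.
VI (derived state 'yes') is shared by Euryinus, Ichnella, Pachyoma, and Telellus — a synapomorphy uniting that clade.
Most parsimonious ingroup topology: ((((Pachyoma,Ichnella),(Telellus,Euryinus)),Dromops),Glyptodon).
Pachyoma and Ichnella share a more recent common ancestor with each other than either does with Glyptodon, so Glyptodon is the least closely related of the three.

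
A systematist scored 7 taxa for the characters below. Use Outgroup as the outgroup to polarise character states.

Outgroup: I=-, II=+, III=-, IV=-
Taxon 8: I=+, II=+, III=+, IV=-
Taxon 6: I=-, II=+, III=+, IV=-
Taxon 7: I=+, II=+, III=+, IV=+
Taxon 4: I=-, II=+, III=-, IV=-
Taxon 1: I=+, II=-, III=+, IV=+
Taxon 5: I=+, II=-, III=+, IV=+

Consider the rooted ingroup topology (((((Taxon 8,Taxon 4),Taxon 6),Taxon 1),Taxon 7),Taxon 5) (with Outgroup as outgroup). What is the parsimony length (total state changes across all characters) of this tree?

Map each character onto (((((Taxon 8,Taxon 4),Taxon 6),Taxon 1),Taxon 7),Taxon 5) (rooted by Outgroup) and count the minimum state changes it requires (Fitch parsimony):
I: 3; II: 2; III: 2; IV: 2.
Total tree length = 9.

9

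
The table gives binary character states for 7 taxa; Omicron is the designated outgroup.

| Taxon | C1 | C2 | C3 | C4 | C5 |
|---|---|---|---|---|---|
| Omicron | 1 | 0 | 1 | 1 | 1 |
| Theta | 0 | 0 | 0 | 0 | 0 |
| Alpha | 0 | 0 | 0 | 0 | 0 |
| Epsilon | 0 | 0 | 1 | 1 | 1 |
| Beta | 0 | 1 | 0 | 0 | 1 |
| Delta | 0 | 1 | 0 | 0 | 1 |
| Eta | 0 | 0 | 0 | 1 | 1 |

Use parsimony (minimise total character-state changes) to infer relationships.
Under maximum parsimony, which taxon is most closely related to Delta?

Beta

Character polarity is set by the outgroup: the derived state is whichever differs from the outgroup's state, so for C1, C3, C4, C5 the derived state is '0', and for the remaining characters it is '1'.
All ingroup taxa share the derived state '0' for C1; it defines the ingroup but does not resolve relationships within it.
C2 (derived state '1') is shared by Beta and Delta — a synapomorphy uniting that clade.
C3 (derived state '0') is shared by Alpha, Beta, Delta, Eta, and Theta — a synapomorphy uniting that clade.
Only Alpha, Beta, Delta, and Theta show the derived state '0' for C4, supporting them as a clade.
C5: derived state '0' in Alpha and Theta only — synapomorphy for {Alpha, Theta}.
Most parsimonious ingroup topology: ((((Theta,Alpha),(Beta,Delta)),Eta),Epsilon).
Delta and Beta form a cherry on this tree, so they are sister taxa.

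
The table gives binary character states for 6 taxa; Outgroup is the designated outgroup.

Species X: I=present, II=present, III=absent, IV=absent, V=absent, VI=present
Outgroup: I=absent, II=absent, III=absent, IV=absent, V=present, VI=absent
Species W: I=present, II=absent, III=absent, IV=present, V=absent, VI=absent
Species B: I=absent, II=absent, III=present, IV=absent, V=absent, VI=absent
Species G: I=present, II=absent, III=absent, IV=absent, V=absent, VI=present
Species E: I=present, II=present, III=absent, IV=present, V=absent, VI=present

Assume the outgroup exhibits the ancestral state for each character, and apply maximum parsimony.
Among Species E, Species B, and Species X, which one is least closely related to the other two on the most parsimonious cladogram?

Character polarity is set by the outgroup: the derived state is whichever differs from the outgroup's state, so for V the derived state is 'absent', and for the remaining characters it is 'present'.
I (derived state 'present') is shared by Species E, Species G, Species W, and Species X — a synapomorphy uniting that clade.
II: derived state 'present' in Species E and Species X only — synapomorphy for {Species E, Species X}.
III: derived state 'present' in Species B only — an autapomorphy, so it tells us nothing about relationships among taxa.
IV groups Species E and Species W, which is incompatible with the clades supported by the remaining characters; treating it as convergent (homoplasy) costs fewer steps than any alternative tree.
All ingroup taxa share the derived state 'absent' for V; it defines the ingroup but does not resolve relationships within it.
Only Species E, Species G, and Species X show the derived state 'present' for VI, supporting them as a clade.
Most parsimonious ingroup topology: ((((Species E,Species X),Species G),Species W),Species B).
Species X and Species E share a more recent common ancestor with each other than either does with Species B, so Species B is the least closely related of the three.

Species B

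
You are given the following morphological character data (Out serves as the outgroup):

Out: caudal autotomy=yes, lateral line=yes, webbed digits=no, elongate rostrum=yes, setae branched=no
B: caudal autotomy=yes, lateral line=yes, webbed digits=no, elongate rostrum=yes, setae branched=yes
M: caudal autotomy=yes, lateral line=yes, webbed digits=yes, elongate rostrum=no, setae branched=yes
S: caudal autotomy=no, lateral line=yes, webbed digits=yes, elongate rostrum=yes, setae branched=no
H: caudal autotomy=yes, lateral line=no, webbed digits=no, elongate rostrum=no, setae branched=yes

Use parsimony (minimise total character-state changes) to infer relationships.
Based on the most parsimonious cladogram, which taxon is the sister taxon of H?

M

Character polarity is set by the outgroup: the derived state is whichever differs from the outgroup's state, so for caudal autotomy, lateral line, elongate rostrum the derived state is 'no', and for the remaining characters it is 'yes'.
caudal autotomy (derived state 'no') is unique to S (autapomorphy; uninformative for grouping).
lateral line: derived state 'no' in H only — an autapomorphy, so it tells us nothing about relationships among taxa.
webbed digits (state 'yes') occurs in M and S but conflicts with the nesting implied by the other characters — most parsimoniously interpreted as homoplasy.
elongate rostrum (derived state 'no') is shared by H and M — a synapomorphy uniting that clade.
setae branched (derived state 'yes') is shared by B, H, and M — a synapomorphy uniting that clade.
Most parsimonious ingroup topology: (S,(B,(H,M))).
H and M form a cherry on this tree, so they are sister taxa.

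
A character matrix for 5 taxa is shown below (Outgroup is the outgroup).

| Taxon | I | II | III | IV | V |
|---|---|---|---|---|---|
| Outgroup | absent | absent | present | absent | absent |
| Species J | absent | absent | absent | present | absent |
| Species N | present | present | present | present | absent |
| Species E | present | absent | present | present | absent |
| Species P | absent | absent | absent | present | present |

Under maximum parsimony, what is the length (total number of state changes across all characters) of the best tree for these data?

Character polarity is set by the outgroup: the derived state is whichever differs from the outgroup's state, so for III the derived state is 'absent', and for the remaining characters it is 'present'.
Only Species E and Species N show the derived state 'present' for I, supporting them as a clade.
II: derived state 'present' in Species N only — an autapomorphy, so it tells us nothing about relationships among taxa.
III: derived state 'absent' in Species J and Species P only — synapomorphy for {Species J, Species P}.
IV (derived state 'present') is shared by all ingroup taxa — unites the whole ingroup.
V: derived state 'present' in Species P only — an autapomorphy, so it tells us nothing about relationships among taxa.
Most parsimonious ingroup topology: ((Species J,Species P),(Species N,Species E)).
Changes per character on this tree: I: 1; II: 1; III: 1; IV: 1; V: 1.
Total = 5.

5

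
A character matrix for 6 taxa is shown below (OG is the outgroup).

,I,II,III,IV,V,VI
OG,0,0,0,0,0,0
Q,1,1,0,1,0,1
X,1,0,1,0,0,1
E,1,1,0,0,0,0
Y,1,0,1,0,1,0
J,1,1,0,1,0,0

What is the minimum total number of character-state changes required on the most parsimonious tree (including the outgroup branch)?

7

The outgroup has state '0' for every character, so '1' is the derived state throughout.
All ingroup taxa share the derived state '1' for I; it defines the ingroup but does not resolve relationships within it.
Only E, J, and Q show the derived state '1' for II, supporting them as a clade.
III (derived state '1') is shared by X and Y — a synapomorphy uniting that clade.
IV (derived state '1') is shared by J and Q — a synapomorphy uniting that clade.
V (derived state '1') is unique to Y (autapomorphy; uninformative for grouping).
VI groups Q and X, which is incompatible with the clades supported by the remaining characters; treating it as convergent (homoplasy) costs fewer steps than any alternative tree.
Most parsimonious ingroup topology: (((Q,J),E),(X,Y)).
Changes per character on this tree: I: 1; II: 1; III: 1; IV: 1; V: 1; VI: 2.
Total = 7.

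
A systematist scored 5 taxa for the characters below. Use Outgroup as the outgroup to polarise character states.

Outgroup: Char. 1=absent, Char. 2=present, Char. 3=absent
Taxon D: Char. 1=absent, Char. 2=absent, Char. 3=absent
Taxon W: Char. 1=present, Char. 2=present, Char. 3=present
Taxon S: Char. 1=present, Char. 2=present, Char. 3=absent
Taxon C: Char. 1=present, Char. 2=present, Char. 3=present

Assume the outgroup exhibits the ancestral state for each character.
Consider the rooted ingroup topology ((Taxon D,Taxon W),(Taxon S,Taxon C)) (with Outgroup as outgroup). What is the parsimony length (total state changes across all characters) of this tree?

Map each character onto ((Taxon D,Taxon W),(Taxon S,Taxon C)) (rooted by Outgroup) and count the minimum state changes it requires (Fitch parsimony):
Char. 1: 2; Char. 2: 1; Char. 3: 2.
Total tree length = 5.

5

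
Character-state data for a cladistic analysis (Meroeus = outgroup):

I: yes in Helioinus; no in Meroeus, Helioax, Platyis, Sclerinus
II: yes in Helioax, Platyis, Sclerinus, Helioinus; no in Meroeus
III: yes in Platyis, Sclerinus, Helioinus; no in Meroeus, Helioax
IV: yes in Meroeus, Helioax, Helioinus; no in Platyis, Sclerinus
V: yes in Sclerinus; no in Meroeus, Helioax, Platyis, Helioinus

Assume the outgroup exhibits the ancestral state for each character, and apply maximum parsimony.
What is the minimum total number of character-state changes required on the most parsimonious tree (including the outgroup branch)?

Character polarity is set by the outgroup: the derived state is whichever differs from the outgroup's state, so for IV the derived state is 'no', and for the remaining characters it is 'yes'.
I (derived state 'yes') is unique to Helioinus (autapomorphy; uninformative for grouping).
All ingroup taxa share the derived state 'yes' for II; it defines the ingroup but does not resolve relationships within it.
Only Helioinus, Platyis, and Sclerinus show the derived state 'yes' for III, supporting them as a clade.
Only Platyis and Sclerinus show the derived state 'no' for IV, supporting them as a clade.
V: derived state 'yes' in Sclerinus only — an autapomorphy, so it tells us nothing about relationships among taxa.
Most parsimonious ingroup topology: (Helioax,((Platyis,Sclerinus),Helioinus)).
Changes per character on this tree: I: 1; II: 1; III: 1; IV: 1; V: 1.
Total = 5.

5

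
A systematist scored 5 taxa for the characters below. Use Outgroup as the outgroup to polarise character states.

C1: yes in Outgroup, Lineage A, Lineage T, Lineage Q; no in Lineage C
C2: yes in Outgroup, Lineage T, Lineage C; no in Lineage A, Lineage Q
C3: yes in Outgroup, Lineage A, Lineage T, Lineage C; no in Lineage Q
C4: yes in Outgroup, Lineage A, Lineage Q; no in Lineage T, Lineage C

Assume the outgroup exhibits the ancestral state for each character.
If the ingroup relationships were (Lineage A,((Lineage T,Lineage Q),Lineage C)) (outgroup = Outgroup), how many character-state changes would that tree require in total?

Map each character onto (Lineage A,((Lineage T,Lineage Q),Lineage C)) (rooted by Outgroup) and count the minimum state changes it requires (Fitch parsimony):
C1: 1; C2: 2; C3: 1; C4: 2.
Total tree length = 6.

6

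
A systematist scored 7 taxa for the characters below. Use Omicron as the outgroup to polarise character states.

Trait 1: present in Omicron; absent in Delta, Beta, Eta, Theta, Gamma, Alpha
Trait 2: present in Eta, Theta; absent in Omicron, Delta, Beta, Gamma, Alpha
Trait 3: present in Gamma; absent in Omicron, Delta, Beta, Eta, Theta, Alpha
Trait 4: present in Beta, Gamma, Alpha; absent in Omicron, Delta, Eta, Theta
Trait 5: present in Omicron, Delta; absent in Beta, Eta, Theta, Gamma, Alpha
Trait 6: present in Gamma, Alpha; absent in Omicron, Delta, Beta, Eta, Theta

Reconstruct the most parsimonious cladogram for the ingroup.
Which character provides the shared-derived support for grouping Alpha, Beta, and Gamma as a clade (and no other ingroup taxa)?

Trait 4

Character polarity is set by the outgroup: the derived state is whichever differs from the outgroup's state, so for Trait 1, Trait 5 the derived state is 'absent', and for the remaining characters it is 'present'.
All ingroup taxa share the derived state 'absent' for Trait 1; it defines the ingroup but does not resolve relationships within it.
Trait 2 (derived state 'present') is shared by Eta and Theta — a synapomorphy uniting that clade.
Trait 3 (derived state 'present') is unique to Gamma (autapomorphy; uninformative for grouping).
Trait 4 (derived state 'present') is shared by Alpha, Beta, and Gamma — a synapomorphy uniting that clade.
Only Alpha, Beta, Eta, Gamma, and Theta show the derived state 'absent' for Trait 5, supporting them as a clade.
Only Alpha and Gamma show the derived state 'present' for Trait 6, supporting them as a clade.
Most parsimonious ingroup topology: (Delta,((Beta,(Gamma,Alpha)),(Eta,Theta))).
The clade {Alpha, Beta, Gamma} is supported by Trait 4: its derived state 'present' occurs in exactly those taxa and in no other taxon (including the outgroup).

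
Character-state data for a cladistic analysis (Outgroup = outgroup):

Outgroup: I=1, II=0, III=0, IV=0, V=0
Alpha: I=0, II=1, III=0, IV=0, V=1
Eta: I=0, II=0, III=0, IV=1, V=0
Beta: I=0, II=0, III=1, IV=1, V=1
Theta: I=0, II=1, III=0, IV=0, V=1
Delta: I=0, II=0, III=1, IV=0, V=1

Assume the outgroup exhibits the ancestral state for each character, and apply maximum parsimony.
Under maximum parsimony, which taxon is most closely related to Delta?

Beta

Character polarity is set by the outgroup: the derived state is whichever differs from the outgroup's state, so for I the derived state is '0', and for the remaining characters it is '1'.
All ingroup taxa share the derived state '0' for I; it defines the ingroup but does not resolve relationships within it.
II (derived state '1') is shared by Alpha and Theta — a synapomorphy uniting that clade.
III: derived state '1' in Beta and Delta only — synapomorphy for {Beta, Delta}.
IV groups Beta and Eta, which is incompatible with the clades supported by the remaining characters; treating it as convergent (homoplasy) costs fewer steps than any alternative tree.
V: derived state '1' in Alpha, Beta, Delta, and Theta only — synapomorphy for {Alpha, Beta, Delta, Theta}.
Most parsimonious ingroup topology: (((Alpha,Theta),(Beta,Delta)),Eta).
Delta and Beta form a cherry on this tree, so they are sister taxa.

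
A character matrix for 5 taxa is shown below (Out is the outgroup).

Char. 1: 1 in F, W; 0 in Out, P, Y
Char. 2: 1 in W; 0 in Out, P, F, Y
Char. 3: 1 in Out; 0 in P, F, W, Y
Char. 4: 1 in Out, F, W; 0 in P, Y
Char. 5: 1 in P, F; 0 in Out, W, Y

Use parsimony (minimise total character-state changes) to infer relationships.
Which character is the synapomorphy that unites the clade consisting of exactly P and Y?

Character polarity is set by the outgroup: the derived state is whichever differs from the outgroup's state, so for Char. 3, Char. 4 the derived state is '0', and for the remaining characters it is '1'.
Char. 1: derived state '1' in F and W only — synapomorphy for {F, W}.
Char. 2: derived state '1' in W only — an autapomorphy, so it tells us nothing about relationships among taxa.
All ingroup taxa share the derived state '0' for Char. 3; it defines the ingroup but does not resolve relationships within it.
Char. 4 (derived state '0') is shared by P and Y — a synapomorphy uniting that clade.
Char. 5 (state '1') occurs in F and P but conflicts with the nesting implied by the other characters — most parsimoniously interpreted as homoplasy.
Most parsimonious ingroup topology: ((Y,P),(W,F)).
The clade {P, Y} is supported by Char. 4: its derived state '0' occurs in exactly those taxa and in no other taxon (including the outgroup).

Char. 4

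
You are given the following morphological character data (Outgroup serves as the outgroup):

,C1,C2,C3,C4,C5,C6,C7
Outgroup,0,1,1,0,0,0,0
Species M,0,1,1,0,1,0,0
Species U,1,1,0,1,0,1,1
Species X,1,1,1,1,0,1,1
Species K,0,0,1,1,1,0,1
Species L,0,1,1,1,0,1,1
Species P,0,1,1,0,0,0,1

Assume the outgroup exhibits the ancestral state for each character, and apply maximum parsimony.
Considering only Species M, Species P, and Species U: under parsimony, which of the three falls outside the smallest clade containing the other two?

Species M

Character polarity is set by the outgroup: the derived state is whichever differs from the outgroup's state, so for C2, C3 the derived state is '0', and for the remaining characters it is '1'.
C1: derived state '1' in Species U and Species X only — synapomorphy for {Species U, Species X}.
C2 (derived state '0') is unique to Species K (autapomorphy; uninformative for grouping).
C3 (derived state '0') is unique to Species U (autapomorphy; uninformative for grouping).
C4: derived state '1' in Species K, Species L, Species U, and Species X only — synapomorphy for {Species K, Species L, Species U, Species X}.
C5 (state '1') occurs in Species K and Species M but conflicts with the nesting implied by the other characters — most parsimoniously interpreted as homoplasy.
C6 (derived state '1') is shared by Species L, Species U, and Species X — a synapomorphy uniting that clade.
C7 (derived state '1') is shared by Species K, Species L, Species P, Species U, and Species X — a synapomorphy uniting that clade.
Most parsimonious ingroup topology: (Species M,((((Species U,Species X),Species L),Species K),Species P)).
Species P and Species U share a more recent common ancestor with each other than either does with Species M, so Species M is the least closely related of the three.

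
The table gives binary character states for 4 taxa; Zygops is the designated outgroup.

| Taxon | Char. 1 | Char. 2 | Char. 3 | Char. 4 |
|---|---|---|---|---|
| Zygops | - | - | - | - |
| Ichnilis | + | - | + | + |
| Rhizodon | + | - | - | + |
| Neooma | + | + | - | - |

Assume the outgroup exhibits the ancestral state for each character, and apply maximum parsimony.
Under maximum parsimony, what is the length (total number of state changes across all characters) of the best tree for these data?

The outgroup has state '-' for every character, so '+' is the derived state throughout.
Char. 1 (derived state '+') is shared by all ingroup taxa — unites the whole ingroup.
Char. 2: derived state '+' in Neooma only — an autapomorphy, so it tells us nothing about relationships among taxa.
Char. 3: derived state '+' in Ichnilis only — an autapomorphy, so it tells us nothing about relationships among taxa.
Only Ichnilis and Rhizodon show the derived state '+' for Char. 4, supporting them as a clade.
Most parsimonious ingroup topology: ((Ichnilis,Rhizodon),Neooma).
Changes per character on this tree: Char. 1: 1; Char. 2: 1; Char. 3: 1; Char. 4: 1.
Total = 4.

4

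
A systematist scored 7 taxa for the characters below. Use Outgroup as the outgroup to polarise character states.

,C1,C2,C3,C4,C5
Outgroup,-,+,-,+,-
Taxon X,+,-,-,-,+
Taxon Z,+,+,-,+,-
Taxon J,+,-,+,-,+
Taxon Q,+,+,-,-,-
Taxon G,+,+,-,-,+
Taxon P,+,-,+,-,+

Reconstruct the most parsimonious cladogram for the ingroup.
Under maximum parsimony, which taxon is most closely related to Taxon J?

Taxon P

Character polarity is set by the outgroup: the derived state is whichever differs from the outgroup's state, so for C2, C4 the derived state is '-', and for the remaining characters it is '+'.
C1 (derived state '+') is shared by all ingroup taxa — unites the whole ingroup.
Only Taxon J, Taxon P, and Taxon X show the derived state '-' for C2, supporting them as a clade.
C3 (derived state '+') is shared by Taxon J and Taxon P — a synapomorphy uniting that clade.
C4 (derived state '-') is shared by Taxon G, Taxon J, Taxon P, Taxon Q, and Taxon X — a synapomorphy uniting that clade.
C5: derived state '+' in Taxon G, Taxon J, Taxon P, and Taxon X only — synapomorphy for {Taxon G, Taxon J, Taxon P, Taxon X}.
Most parsimonious ingroup topology: ((((Taxon X,(Taxon J,Taxon P)),Taxon G),Taxon Q),Taxon Z).
Taxon J and Taxon P form a cherry on this tree, so they are sister taxa.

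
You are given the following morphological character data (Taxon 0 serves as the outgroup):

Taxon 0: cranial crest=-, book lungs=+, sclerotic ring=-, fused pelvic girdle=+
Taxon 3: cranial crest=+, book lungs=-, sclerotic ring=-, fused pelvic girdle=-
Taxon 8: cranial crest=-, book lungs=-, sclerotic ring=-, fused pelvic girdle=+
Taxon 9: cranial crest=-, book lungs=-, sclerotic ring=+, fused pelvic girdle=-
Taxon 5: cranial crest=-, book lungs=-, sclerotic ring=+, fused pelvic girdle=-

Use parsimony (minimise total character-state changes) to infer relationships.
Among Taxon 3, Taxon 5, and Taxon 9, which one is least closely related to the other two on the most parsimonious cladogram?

Character polarity is set by the outgroup: the derived state is whichever differs from the outgroup's state, so for book lungs, fused pelvic girdle the derived state is '-', and for the remaining characters it is '+'.
cranial crest: derived state '+' in Taxon 3 only — an autapomorphy, so it tells us nothing about relationships among taxa.
book lungs (derived state '-') is shared by all ingroup taxa — unites the whole ingroup.
sclerotic ring: derived state '+' in Taxon 5 and Taxon 9 only — synapomorphy for {Taxon 5, Taxon 9}.
Only Taxon 3, Taxon 5, and Taxon 9 show the derived state '-' for fused pelvic girdle, supporting them as a clade.
Most parsimonious ingroup topology: ((Taxon 3,(Taxon 9,Taxon 5)),Taxon 8).
Taxon 9 and Taxon 5 share a more recent common ancestor with each other than either does with Taxon 3, so Taxon 3 is the least closely related of the three.

Taxon 3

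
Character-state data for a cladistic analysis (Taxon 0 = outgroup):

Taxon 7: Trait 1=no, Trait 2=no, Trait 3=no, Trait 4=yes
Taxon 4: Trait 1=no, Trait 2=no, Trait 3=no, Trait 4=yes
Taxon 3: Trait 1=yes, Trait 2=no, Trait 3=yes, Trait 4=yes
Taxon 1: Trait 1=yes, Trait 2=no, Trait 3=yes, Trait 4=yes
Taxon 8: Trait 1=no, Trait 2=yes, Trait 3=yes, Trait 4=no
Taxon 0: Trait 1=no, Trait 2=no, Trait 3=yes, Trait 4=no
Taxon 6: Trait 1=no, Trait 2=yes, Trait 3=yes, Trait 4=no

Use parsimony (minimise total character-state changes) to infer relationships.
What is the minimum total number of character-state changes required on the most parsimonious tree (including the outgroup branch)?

4

Character polarity is set by the outgroup: the derived state is whichever differs from the outgroup's state, so for Trait 3 the derived state is 'no', and for the remaining characters it is 'yes'.
Trait 1: derived state 'yes' in Taxon 1 and Taxon 3 only — synapomorphy for {Taxon 1, Taxon 3}.
Only Taxon 6 and Taxon 8 show the derived state 'yes' for Trait 2, supporting them as a clade.
Trait 3: derived state 'no' in Taxon 4 and Taxon 7 only — synapomorphy for {Taxon 4, Taxon 7}.
Trait 4: derived state 'yes' in Taxon 1, Taxon 3, Taxon 4, and Taxon 7 only — synapomorphy for {Taxon 1, Taxon 3, Taxon 4, Taxon 7}.
Most parsimonious ingroup topology: ((Taxon 8,Taxon 6),((Taxon 4,Taxon 7),(Taxon 1,Taxon 3))).
Changes per character on this tree: Trait 1: 1; Trait 2: 1; Trait 3: 1; Trait 4: 1.
Total = 4.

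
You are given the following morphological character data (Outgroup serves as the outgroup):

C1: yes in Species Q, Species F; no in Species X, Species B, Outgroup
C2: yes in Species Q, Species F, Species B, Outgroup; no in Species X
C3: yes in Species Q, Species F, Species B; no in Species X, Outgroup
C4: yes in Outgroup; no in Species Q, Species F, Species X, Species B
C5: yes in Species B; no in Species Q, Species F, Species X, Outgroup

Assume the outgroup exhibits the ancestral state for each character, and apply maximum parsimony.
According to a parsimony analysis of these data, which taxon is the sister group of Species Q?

Character polarity is set by the outgroup: the derived state is whichever differs from the outgroup's state, so for C2, C4 the derived state is 'no', and for the remaining characters it is 'yes'.
C1: derived state 'yes' in Species F and Species Q only — synapomorphy for {Species F, Species Q}.
C2: derived state 'no' in Species X only — an autapomorphy, so it tells us nothing about relationships among taxa.
C3: derived state 'yes' in Species B, Species F, and Species Q only — synapomorphy for {Species B, Species F, Species Q}.
C4 (derived state 'no') is shared by all ingroup taxa — unites the whole ingroup.
C5 (derived state 'yes') is unique to Species B (autapomorphy; uninformative for grouping).
Most parsimonious ingroup topology: ((Species B,(Species F,Species Q)),Species X).
Species Q and Species F form a cherry on this tree, so they are sister taxa.

Species F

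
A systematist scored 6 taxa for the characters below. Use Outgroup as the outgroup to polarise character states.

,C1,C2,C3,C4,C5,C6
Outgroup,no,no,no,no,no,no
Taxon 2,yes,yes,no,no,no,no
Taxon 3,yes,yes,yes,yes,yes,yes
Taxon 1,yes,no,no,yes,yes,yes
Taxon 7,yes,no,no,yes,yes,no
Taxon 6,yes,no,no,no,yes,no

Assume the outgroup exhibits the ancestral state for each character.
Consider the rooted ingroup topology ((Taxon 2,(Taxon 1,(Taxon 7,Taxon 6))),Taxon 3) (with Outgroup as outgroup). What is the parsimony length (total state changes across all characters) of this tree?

11

Map each character onto ((Taxon 2,(Taxon 1,(Taxon 7,Taxon 6))),Taxon 3) (rooted by Outgroup) and count the minimum state changes it requires (Fitch parsimony):
C1: 1; C2: 2; C3: 1; C4: 3; C5: 2; C6: 2.
Total tree length = 11.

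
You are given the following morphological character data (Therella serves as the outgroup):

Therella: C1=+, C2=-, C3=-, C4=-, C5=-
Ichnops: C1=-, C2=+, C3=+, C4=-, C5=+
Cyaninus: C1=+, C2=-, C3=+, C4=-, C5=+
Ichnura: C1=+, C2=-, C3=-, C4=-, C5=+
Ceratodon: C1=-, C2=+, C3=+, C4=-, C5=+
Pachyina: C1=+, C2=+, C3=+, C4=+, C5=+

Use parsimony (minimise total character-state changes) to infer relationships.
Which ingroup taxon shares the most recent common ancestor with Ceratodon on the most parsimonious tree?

Ichnops

Character polarity is set by the outgroup: the derived state is whichever differs from the outgroup's state, so for C1 the derived state is '-', and for the remaining characters it is '+'.
C1: derived state '-' in Ceratodon and Ichnops only — synapomorphy for {Ceratodon, Ichnops}.
C2 (derived state '+') is shared by Ceratodon, Ichnops, and Pachyina — a synapomorphy uniting that clade.
C3: derived state '+' in Ceratodon, Cyaninus, Ichnops, and Pachyina only — synapomorphy for {Ceratodon, Cyaninus, Ichnops, Pachyina}.
C4: derived state '+' in Pachyina only — an autapomorphy, so it tells us nothing about relationships among taxa.
All ingroup taxa share the derived state '+' for C5; it defines the ingroup but does not resolve relationships within it.
Most parsimonious ingroup topology: ((((Ichnops,Ceratodon),Pachyina),Cyaninus),Ichnura).
Ceratodon and Ichnops form a cherry on this tree, so they are sister taxa.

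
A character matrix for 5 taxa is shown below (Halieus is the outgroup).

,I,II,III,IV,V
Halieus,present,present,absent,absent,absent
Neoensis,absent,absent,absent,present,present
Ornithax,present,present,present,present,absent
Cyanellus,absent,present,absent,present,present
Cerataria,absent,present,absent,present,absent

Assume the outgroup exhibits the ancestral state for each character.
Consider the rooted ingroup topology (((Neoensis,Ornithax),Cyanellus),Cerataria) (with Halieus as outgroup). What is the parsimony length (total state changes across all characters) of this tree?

Map each character onto (((Neoensis,Ornithax),Cyanellus),Cerataria) (rooted by Halieus) and count the minimum state changes it requires (Fitch parsimony):
I: 2; II: 1; III: 1; IV: 1; V: 2.
Total tree length = 7.

7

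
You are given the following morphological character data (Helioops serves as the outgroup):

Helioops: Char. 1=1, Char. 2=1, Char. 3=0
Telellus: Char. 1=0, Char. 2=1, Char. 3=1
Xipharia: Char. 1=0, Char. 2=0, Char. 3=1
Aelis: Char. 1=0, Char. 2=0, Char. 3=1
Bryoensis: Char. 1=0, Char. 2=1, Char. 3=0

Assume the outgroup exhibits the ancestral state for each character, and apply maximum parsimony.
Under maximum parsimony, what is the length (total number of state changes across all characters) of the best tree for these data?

Character polarity is set by the outgroup: the derived state is whichever differs from the outgroup's state, so for Char. 1, Char. 2 the derived state is '0', and for the remaining characters it is '1'.
Char. 1 (derived state '0') is shared by all ingroup taxa — unites the whole ingroup.
Char. 2: derived state '0' in Aelis and Xipharia only — synapomorphy for {Aelis, Xipharia}.
Char. 3 (derived state '1') is shared by Aelis, Telellus, and Xipharia — a synapomorphy uniting that clade.
Most parsimonious ingroup topology: ((Telellus,(Xipharia,Aelis)),Bryoensis).
Changes per character on this tree: Char. 1: 1; Char. 2: 1; Char. 3: 1.
Total = 3.

3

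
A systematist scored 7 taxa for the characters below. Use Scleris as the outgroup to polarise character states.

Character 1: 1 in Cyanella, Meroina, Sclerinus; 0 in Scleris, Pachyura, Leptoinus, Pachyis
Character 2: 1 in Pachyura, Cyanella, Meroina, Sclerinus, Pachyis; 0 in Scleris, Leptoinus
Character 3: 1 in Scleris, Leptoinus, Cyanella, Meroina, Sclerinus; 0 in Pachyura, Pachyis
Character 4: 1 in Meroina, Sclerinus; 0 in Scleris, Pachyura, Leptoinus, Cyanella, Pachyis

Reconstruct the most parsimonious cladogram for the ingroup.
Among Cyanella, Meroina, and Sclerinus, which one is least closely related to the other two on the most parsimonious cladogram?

Cyanella

Character polarity is set by the outgroup: the derived state is whichever differs from the outgroup's state, so for Character 3 the derived state is '0', and for the remaining characters it is '1'.
Character 1: derived state '1' in Cyanella, Meroina, and Sclerinus only — synapomorphy for {Cyanella, Meroina, Sclerinus}.
Only Cyanella, Meroina, Pachyis, Pachyura, and Sclerinus show the derived state '1' for Character 2, supporting them as a clade.
Character 3: derived state '0' in Pachyis and Pachyura only — synapomorphy for {Pachyis, Pachyura}.
Character 4: derived state '1' in Meroina and Sclerinus only — synapomorphy for {Meroina, Sclerinus}.
Most parsimonious ingroup topology: (((Pachyura,Pachyis),(Cyanella,(Meroina,Sclerinus))),Leptoinus).
Meroina and Sclerinus share a more recent common ancestor with each other than either does with Cyanella, so Cyanella is the least closely related of the three.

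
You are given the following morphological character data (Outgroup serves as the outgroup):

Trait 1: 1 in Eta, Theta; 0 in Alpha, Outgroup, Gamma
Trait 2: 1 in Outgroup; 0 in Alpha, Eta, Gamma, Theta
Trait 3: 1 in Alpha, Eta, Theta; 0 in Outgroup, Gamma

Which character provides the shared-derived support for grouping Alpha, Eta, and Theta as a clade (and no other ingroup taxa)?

Character polarity is set by the outgroup: the derived state is whichever differs from the outgroup's state, so for Trait 2 the derived state is '0', and for the remaining characters it is '1'.
Trait 1: derived state '1' in Eta and Theta only — synapomorphy for {Eta, Theta}.
All ingroup taxa share the derived state '0' for Trait 2; it defines the ingroup but does not resolve relationships within it.
Only Alpha, Eta, and Theta show the derived state '1' for Trait 3, supporting them as a clade.
Most parsimonious ingroup topology: (((Theta,Eta),Alpha),Gamma).
The clade {Alpha, Eta, Theta} is supported by Trait 3: its derived state '1' occurs in exactly those taxa and in no other taxon (including the outgroup).

Trait 3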